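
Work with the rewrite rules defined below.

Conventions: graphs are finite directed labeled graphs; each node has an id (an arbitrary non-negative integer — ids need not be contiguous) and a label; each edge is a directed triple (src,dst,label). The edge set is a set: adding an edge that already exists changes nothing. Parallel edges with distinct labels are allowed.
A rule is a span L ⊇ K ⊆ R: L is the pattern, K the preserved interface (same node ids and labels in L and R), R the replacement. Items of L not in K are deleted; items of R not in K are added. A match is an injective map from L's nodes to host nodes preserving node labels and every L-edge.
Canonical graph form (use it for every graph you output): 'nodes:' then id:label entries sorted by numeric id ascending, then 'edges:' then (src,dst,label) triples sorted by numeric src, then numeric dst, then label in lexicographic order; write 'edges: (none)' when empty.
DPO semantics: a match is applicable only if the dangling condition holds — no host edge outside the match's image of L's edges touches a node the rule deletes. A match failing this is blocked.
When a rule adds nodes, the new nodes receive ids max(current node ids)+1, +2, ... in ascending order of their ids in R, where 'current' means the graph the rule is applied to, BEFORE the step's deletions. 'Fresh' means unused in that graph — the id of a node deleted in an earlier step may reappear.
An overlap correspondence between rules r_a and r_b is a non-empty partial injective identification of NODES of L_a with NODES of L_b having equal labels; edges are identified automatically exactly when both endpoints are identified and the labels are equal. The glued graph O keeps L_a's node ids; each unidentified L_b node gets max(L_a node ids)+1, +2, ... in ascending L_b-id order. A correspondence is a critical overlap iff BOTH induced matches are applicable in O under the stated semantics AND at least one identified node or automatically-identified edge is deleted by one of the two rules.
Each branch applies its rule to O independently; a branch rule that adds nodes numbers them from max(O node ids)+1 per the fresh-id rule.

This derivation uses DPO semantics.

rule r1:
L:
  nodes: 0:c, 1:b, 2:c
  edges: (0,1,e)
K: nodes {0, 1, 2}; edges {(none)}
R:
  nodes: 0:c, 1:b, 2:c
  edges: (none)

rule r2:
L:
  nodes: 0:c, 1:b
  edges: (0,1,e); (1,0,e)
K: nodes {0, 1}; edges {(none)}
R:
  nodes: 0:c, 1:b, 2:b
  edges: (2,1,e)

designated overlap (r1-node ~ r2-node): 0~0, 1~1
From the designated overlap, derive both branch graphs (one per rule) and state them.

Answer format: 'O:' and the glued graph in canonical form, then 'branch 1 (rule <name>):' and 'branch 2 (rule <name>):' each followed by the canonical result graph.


O:
nodes: 0:c, 1:b, 2:c
edges: (0,1,e); (1,0,e)
branch 1 (rule r1):
nodes: 0:c, 1:b, 2:c
edges: (1,0,e)
branch 2 (rule r2):
nodes: 0:c, 1:b, 2:c, 3:b
edges: (3,1,e)


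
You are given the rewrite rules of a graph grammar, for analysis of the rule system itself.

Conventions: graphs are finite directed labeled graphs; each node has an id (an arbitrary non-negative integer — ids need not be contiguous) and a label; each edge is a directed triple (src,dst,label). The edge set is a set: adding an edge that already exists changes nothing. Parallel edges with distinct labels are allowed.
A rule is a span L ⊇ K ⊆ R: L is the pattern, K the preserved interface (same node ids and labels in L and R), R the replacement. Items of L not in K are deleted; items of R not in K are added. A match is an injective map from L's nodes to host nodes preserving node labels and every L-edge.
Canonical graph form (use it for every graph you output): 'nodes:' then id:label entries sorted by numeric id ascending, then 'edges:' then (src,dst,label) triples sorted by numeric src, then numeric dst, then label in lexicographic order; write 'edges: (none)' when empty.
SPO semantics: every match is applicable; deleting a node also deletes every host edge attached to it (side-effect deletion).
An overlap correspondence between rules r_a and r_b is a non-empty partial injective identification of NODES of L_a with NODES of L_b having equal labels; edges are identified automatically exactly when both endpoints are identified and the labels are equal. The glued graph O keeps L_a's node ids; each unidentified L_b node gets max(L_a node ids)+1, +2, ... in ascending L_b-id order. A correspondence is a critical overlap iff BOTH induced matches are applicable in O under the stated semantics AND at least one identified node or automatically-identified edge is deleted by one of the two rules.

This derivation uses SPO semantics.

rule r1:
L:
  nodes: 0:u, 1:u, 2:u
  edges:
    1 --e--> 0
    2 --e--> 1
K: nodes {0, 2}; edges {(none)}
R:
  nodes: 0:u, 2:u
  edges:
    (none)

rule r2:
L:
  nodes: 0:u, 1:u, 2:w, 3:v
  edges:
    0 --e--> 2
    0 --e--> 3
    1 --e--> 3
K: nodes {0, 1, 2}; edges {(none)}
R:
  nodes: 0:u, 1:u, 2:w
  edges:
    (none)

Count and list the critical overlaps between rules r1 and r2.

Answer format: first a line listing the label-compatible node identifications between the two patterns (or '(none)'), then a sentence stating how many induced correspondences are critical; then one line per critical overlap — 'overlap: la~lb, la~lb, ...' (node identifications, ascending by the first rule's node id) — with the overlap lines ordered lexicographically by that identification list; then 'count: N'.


label-compatible node identifications between L(r1) and L(r2): 0~0, 0~1, 1~0, 1~1, 2~0, 2~1
6 of the induced correspondences are critical overlaps of r1 and r2.
overlap: 0~0, 1~1
overlap: 0~1, 1~0
overlap: 1~0
overlap: 1~0, 2~1
overlap: 1~1
overlap: 1~1, 2~0
count: 6


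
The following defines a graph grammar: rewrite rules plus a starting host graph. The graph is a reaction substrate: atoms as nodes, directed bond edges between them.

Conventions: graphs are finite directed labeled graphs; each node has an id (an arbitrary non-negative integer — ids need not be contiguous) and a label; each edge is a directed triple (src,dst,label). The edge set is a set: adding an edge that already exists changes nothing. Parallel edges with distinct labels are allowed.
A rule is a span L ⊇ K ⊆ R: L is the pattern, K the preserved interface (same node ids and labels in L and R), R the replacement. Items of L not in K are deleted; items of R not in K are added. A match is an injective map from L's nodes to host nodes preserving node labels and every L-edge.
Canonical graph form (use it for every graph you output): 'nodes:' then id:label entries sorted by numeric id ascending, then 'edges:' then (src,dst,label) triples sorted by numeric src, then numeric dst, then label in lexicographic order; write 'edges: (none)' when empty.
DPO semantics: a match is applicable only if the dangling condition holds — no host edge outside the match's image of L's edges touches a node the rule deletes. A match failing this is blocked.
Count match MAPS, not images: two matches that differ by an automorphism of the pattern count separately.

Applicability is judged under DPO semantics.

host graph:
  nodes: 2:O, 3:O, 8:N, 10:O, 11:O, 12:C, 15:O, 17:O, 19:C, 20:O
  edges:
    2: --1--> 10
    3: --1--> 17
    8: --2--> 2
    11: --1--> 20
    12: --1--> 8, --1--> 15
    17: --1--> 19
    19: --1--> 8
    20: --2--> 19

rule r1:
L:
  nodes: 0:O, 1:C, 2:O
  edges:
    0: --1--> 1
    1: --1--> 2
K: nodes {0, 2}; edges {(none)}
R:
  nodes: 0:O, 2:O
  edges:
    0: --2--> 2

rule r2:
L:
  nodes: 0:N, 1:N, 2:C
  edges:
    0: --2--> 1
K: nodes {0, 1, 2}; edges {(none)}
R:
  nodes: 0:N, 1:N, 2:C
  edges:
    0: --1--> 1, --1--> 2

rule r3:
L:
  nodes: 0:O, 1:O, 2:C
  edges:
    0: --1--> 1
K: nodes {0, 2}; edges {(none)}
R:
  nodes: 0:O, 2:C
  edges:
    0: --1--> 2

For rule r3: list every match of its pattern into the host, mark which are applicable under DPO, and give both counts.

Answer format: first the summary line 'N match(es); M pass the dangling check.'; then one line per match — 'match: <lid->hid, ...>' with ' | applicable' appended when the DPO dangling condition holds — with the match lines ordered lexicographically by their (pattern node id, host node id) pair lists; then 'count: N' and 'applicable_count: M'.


6 match(es); 2 pass the dangling check.
match: 0->2, 1->10, 2->12 | applicable
match: 0->2, 1->10, 2->19 | applicable
match: 0->3, 1->17, 2->12
match: 0->3, 1->17, 2->19
match: 0->11, 1->20, 2->12
match: 0->11, 1->20, 2->19
count: 6
applicable_count: 2


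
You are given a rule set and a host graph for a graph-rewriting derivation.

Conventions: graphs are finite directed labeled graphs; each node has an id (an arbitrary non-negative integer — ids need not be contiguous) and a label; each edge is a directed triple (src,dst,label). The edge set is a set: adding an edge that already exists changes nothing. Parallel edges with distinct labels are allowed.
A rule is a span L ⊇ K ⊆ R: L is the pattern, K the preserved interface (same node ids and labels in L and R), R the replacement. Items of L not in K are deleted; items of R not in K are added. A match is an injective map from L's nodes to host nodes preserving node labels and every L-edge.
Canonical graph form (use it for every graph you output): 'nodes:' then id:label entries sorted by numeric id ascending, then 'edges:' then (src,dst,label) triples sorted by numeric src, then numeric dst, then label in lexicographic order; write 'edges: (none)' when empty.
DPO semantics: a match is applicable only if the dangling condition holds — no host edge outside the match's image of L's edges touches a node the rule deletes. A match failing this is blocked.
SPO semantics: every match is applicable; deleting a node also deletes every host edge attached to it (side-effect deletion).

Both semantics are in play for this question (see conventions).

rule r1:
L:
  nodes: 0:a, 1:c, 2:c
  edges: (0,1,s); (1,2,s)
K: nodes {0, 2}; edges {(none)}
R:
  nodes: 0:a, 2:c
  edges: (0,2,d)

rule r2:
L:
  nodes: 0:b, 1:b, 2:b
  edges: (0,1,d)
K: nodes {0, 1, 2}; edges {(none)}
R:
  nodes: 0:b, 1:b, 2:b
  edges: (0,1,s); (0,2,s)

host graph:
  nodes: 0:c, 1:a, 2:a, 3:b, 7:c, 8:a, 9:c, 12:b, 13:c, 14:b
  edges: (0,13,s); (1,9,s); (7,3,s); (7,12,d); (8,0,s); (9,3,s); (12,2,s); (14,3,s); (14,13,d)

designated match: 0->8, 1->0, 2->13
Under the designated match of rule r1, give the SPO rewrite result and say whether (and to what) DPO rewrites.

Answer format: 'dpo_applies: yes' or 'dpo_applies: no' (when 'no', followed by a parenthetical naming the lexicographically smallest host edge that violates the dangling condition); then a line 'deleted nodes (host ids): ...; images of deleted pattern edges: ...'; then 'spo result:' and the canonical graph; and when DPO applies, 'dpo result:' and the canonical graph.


dpo_applies: yes
deleted nodes (host ids): 0; images of deleted pattern edges: (0,13,s); (8,0,s)
spo result:
nodes: 1:a, 2:a, 3:b, 7:c, 8:a, 9:c, 12:b, 13:c, 14:b
edges: (1,9,s); (7,3,s); (7,12,d); (8,13,d); (9,3,s); (12,2,s); (14,3,s); (14,13,d)
dpo result:
nodes: 1:a, 2:a, 3:b, 7:c, 8:a, 9:c, 12:b, 13:c, 14:b
edges: (1,9,s); (7,3,s); (7,12,d); (8,13,d); (9,3,s); (12,2,s); (14,3,s); (14,13,d)


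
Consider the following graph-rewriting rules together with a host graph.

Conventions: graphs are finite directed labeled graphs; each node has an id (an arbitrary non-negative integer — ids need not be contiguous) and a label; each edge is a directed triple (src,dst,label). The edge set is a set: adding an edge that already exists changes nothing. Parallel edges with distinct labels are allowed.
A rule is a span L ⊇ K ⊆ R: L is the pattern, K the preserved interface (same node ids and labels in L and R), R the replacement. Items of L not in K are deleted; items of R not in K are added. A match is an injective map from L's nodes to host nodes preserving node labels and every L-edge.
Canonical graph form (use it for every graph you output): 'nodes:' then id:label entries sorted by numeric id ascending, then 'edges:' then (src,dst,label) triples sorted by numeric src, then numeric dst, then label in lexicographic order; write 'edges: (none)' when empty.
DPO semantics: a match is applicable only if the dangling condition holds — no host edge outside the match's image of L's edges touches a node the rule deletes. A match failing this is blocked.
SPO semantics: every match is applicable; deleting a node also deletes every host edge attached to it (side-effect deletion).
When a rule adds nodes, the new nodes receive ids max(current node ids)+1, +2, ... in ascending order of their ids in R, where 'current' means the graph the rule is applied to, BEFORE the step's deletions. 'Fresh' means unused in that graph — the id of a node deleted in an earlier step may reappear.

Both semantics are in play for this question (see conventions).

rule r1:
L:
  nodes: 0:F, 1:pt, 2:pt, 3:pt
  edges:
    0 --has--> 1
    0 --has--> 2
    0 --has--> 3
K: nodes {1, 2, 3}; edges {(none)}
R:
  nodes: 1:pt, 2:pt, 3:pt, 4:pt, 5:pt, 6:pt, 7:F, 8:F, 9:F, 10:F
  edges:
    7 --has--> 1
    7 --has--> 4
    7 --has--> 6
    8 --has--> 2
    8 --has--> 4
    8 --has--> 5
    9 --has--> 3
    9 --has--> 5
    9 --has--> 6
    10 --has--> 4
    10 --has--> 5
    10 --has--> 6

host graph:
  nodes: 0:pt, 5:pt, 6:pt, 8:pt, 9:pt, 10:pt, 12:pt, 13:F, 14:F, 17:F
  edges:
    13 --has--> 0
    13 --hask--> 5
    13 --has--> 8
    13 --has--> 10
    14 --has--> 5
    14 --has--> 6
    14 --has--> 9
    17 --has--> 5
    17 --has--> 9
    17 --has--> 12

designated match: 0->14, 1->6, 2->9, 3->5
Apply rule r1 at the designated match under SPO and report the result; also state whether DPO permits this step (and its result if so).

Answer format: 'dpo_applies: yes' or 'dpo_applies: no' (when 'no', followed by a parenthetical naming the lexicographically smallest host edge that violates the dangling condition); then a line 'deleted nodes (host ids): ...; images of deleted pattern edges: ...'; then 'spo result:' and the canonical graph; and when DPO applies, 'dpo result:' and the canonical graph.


dpo_applies: yes
deleted nodes (host ids): 14; images of deleted pattern edges: (14,5,has); (14,6,has); (14,9,has)
spo result:
nodes: 0:pt, 5:pt, 6:pt, 8:pt, 9:pt, 10:pt, 12:pt, 13:F, 17:F, 18:pt, 19:pt, 20:pt, 21:F, 22:F, 23:F, 24:F
edges: (13,0,has); (13,5,hask); (13,8,has); (13,10,has); (17,5,has); (17,9,has); (17,12,has); (21,6,has); (21,18,has); (21,20,has); (22,9,has); (22,18,has); (22,19,has); (23,5,has); (23,19,has); (23,20,has); (24,18,has); (24,19,has); (24,20,has)
dpo result:
nodes: 0:pt, 5:pt, 6:pt, 8:pt, 9:pt, 10:pt, 12:pt, 13:F, 17:F, 18:pt, 19:pt, 20:pt, 21:F, 22:F, 23:F, 24:F
edges: (13,0,has); (13,5,hask); (13,8,has); (13,10,has); (17,5,has); (17,9,has); (17,12,has); (21,6,has); (21,18,has); (21,20,has); (22,9,has); (22,18,has); (22,19,has); (23,5,has); (23,19,has); (23,20,has); (24,18,has); (24,19,has); (24,20,has)


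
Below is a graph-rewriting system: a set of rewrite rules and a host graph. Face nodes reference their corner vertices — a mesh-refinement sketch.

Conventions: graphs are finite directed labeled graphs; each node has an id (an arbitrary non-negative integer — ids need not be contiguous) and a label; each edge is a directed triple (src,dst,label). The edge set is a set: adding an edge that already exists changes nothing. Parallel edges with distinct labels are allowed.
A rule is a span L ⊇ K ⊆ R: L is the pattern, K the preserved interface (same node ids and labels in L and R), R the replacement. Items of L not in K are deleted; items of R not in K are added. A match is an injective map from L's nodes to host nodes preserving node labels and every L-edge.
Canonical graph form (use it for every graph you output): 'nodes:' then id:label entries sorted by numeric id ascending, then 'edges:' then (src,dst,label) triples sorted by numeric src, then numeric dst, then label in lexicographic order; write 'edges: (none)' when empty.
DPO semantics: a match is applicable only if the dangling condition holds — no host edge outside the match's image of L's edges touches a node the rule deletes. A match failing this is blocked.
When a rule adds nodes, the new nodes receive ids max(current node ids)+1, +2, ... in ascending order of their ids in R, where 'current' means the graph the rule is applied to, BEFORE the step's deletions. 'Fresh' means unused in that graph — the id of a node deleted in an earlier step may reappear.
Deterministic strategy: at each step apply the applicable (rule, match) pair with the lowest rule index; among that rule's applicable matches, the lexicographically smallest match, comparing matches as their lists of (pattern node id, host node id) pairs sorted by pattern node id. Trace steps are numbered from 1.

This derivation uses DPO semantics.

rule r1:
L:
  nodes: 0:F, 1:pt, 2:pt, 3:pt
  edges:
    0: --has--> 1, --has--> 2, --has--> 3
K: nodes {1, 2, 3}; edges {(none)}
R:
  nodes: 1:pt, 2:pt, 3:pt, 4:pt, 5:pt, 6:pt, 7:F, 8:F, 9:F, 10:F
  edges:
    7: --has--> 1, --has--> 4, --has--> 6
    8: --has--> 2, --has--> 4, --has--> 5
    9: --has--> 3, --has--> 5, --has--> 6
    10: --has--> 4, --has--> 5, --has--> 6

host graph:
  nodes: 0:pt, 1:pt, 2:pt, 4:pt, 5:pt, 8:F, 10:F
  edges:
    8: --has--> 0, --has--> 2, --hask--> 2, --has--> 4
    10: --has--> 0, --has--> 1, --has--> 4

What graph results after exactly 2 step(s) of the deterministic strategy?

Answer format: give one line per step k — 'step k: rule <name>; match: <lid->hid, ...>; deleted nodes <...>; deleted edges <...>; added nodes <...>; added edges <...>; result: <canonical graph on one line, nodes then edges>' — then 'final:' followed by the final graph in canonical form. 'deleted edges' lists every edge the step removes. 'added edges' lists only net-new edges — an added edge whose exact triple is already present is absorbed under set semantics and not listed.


step 1: rule r1; match: 0->10, 1->0, 2->1, 3->4; deleted nodes 10; deleted edges (10,0,has); (10,1,has); (10,4,has); added nodes 11, 12, 13, 14, 15, 16, 17; added edges (14,0,has); (14,11,has); (14,13,has); (15,1,has); (15,11,has); (15,12,has); (16,4,has); (16,12,has); (16,13,has); (17,11,has); (17,12,has); (17,13,has); result: nodes: 0:pt, 1:pt, 2:pt, 4:pt, 5:pt, 8:F, 11:pt, 12:pt, 13:pt, 14:F, 15:F, 16:F, 17:F edges: (8,0,has); (8,2,has); (8,2,hask); (8,4,has); (14,0,has); (14,11,has); (14,13,has); (15,1,has); (15,11,has); (15,12,has); (16,4,has); (16,12,has); (16,13,has); (17,11,has); (17,12,has); (17,13,has)
step 2: rule r1; match: 0->14, 1->0, 2->11, 3->13; deleted nodes 14; deleted edges (14,0,has); (14,11,has); (14,13,has); added nodes 18, 19, 20, 21, 22, 23, 24; added edges (21,0,has); (21,18,has); (21,20,has); (22,11,has); (22,18,has); (22,19,has); (23,13,has); (23,19,has); (23,20,has); (24,18,has); (24,19,has); (24,20,has); result: nodes: 0:pt, 1:pt, 2:pt, 4:pt, 5:pt, 8:F, 11:pt, 12:pt, 13:pt, 15:F, 16:F, 17:F, 18:pt, 19:pt, 20:pt, 21:F, 22:F, 23:F, 24:F edges: (8,0,has); (8,2,has); (8,2,hask); (8,4,has); (15,1,has); (15,11,has); (15,12,has); (16,4,has); (16,12,has); (16,13,has); (17,11,has); (17,12,has); (17,13,has); (21,0,has); (21,18,has); (21,20,has); (22,11,has); (22,18,has); (22,19,has); (23,13,has); (23,19,has); (23,20,has); (24,18,has); (24,19,has); (24,20,has)
final:
nodes: 0:pt, 1:pt, 2:pt, 4:pt, 5:pt, 8:F, 11:pt, 12:pt, 13:pt, 15:F, 16:F, 17:F, 18:pt, 19:pt, 20:pt, 21:F, 22:F, 23:F, 24:F
edges: (8,0,has); (8,2,has); (8,2,hask); (8,4,has); (15,1,has); (15,11,has); (15,12,has); (16,4,has); (16,12,has); (16,13,has); (17,11,has); (17,12,has); (17,13,has); (21,0,has); (21,18,has); (21,20,has); (22,11,has); (22,18,has); (22,19,has); (23,13,has); (23,19,has); (23,20,has); (24,18,has); (24,19,has); (24,20,has)


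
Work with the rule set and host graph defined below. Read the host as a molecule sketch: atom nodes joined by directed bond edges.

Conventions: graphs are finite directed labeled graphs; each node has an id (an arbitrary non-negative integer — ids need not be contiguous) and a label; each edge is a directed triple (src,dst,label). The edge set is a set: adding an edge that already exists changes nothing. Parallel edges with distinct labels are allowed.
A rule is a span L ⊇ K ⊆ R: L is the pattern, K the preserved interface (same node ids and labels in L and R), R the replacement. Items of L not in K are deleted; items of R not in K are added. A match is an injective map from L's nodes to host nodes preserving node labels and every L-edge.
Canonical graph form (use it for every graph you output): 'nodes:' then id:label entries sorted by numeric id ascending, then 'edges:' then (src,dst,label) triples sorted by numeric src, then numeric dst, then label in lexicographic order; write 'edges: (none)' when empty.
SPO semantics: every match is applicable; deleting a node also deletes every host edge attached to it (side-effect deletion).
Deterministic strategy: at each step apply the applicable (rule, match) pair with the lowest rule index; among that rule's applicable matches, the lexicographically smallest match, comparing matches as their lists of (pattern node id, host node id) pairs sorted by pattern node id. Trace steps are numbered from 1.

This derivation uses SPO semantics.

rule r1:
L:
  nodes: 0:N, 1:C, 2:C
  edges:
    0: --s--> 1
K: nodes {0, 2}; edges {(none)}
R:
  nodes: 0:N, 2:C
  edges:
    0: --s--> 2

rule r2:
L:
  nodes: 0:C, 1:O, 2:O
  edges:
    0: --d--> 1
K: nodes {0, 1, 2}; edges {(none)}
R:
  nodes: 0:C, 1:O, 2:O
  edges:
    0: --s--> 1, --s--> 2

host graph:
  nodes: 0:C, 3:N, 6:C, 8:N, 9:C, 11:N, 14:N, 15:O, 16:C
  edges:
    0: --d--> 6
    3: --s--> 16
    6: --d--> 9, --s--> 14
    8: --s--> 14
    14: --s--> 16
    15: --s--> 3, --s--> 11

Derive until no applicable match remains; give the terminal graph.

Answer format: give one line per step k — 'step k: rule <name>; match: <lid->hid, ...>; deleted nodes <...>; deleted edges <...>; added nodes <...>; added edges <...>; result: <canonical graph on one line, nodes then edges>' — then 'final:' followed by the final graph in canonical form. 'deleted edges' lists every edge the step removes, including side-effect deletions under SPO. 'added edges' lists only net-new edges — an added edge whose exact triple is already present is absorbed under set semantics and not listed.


step 1: rule r1; match: 0->3, 1->16, 2->0; deleted nodes 16; deleted edges (3,16,s); (14,16,s); added nodes (none); added edges (3,0,s); result: nodes: 0:C, 3:N, 6:C, 8:N, 9:C, 11:N, 14:N, 15:O edges: (0,6,d); (3,0,s); (6,9,d); (6,14,s); (8,14,s); (15,3,s); (15,11,s)
step 2: rule r1; match: 0->3, 1->0, 2->6; deleted nodes 0; deleted edges (0,6,d); (3,0,s); added nodes (none); added edges (3,6,s); result: nodes: 3:N, 6:C, 8:N, 9:C, 11:N, 14:N, 15:O edges: (3,6,s); (6,9,d); (6,14,s); (8,14,s); (15,3,s); (15,11,s)
step 3: rule r1; match: 0->3, 1->6, 2->9; deleted nodes 6; deleted edges (3,6,s); (6,9,d); (6,14,s); added nodes (none); added edges (3,9,s); result: nodes: 3:N, 8:N, 9:C, 11:N, 14:N, 15:O edges: (3,9,s); (8,14,s); (15,3,s); (15,11,s)
final:
nodes: 3:N, 8:N, 9:C, 11:N, 14:N, 15:O
edges: (3,9,s); (8,14,s); (15,3,s); (15,11,s)


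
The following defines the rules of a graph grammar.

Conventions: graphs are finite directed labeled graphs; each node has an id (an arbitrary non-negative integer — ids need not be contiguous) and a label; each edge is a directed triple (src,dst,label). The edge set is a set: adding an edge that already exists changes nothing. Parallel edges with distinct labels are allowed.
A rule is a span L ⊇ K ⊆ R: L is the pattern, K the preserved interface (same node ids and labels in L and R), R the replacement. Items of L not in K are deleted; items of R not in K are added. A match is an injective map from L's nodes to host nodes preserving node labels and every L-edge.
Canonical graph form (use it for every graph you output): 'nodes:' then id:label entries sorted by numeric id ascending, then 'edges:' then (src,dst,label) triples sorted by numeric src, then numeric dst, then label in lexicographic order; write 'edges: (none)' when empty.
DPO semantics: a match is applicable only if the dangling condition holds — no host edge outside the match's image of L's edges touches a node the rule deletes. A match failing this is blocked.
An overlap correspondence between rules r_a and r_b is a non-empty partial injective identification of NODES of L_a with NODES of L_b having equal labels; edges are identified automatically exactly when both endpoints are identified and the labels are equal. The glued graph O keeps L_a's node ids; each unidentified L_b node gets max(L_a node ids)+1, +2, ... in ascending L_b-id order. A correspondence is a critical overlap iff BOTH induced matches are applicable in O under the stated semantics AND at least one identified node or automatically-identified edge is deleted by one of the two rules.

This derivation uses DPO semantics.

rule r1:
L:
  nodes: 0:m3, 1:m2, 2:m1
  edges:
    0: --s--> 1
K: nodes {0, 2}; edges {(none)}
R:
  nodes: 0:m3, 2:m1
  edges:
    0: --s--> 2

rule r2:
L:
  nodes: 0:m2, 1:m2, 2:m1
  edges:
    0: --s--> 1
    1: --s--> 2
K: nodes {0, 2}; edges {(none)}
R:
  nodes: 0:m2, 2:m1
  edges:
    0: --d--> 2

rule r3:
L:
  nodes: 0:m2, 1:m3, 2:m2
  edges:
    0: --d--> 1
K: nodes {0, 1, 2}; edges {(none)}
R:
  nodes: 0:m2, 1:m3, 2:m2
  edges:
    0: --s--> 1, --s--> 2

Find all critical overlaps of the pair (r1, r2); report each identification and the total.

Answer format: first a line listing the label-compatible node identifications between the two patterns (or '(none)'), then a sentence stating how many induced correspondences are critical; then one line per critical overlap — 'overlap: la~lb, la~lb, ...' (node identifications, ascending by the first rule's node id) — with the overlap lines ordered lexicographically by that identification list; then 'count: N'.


label-compatible node identifications between L(r1) and L(r2): 1~0, 1~1, 2~2
0 of the induced correspondences are critical overlaps of r1 and r2.
count: 0


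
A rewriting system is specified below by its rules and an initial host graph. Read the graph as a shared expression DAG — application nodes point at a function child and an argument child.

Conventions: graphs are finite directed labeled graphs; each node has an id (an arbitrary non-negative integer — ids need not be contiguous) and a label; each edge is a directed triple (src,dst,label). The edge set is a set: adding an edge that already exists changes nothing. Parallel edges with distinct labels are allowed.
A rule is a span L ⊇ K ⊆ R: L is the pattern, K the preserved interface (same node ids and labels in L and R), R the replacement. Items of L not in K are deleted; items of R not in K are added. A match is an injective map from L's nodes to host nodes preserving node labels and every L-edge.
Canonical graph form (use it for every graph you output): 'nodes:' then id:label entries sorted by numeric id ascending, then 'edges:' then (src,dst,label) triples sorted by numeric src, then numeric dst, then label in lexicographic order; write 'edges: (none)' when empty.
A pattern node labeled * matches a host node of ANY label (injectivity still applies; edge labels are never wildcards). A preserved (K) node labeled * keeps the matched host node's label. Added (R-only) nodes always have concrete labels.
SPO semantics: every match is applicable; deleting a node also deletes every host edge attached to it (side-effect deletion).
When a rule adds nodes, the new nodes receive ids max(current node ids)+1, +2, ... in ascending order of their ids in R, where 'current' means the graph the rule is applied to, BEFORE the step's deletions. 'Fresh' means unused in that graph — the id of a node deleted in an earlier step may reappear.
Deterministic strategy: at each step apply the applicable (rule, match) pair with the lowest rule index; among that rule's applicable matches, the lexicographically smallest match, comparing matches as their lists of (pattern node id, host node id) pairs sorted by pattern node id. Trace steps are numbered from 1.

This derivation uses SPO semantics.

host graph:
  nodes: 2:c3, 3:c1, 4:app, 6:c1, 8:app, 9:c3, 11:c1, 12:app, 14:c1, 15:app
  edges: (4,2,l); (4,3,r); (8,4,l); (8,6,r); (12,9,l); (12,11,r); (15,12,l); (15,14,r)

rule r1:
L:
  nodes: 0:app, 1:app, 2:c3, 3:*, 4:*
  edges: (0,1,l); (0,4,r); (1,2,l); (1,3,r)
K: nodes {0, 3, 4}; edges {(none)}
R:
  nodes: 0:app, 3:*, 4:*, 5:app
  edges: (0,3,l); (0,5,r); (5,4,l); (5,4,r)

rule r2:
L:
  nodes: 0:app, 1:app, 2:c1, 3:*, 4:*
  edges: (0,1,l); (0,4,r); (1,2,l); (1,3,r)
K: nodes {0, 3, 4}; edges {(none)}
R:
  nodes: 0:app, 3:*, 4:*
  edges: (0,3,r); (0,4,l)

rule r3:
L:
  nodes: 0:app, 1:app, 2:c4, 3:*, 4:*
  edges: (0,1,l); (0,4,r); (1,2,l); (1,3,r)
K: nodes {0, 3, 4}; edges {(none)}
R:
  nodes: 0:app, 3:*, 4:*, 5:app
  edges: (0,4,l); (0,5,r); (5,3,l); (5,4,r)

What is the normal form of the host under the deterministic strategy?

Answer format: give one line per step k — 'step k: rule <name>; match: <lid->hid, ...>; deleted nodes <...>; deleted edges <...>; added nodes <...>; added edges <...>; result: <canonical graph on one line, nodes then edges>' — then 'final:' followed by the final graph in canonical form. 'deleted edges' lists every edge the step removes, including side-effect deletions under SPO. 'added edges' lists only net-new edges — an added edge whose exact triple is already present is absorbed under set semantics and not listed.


step 1: rule r1; match: 0->8, 1->4, 2->2, 3->3, 4->6; deleted nodes 2, 4; deleted edges (4,2,l); (4,3,r); (8,4,l); (8,6,r); added nodes 16; added edges (8,3,l); (8,16,r); (16,6,l); (16,6,r); result: nodes: 3:c1, 6:c1, 8:app, 9:c3, 11:c1, 12:app, 14:c1, 15:app, 16:app edges: (8,3,l); (8,16,r); (12,9,l); (12,11,r); (15,12,l); (15,14,r); (16,6,l); (16,6,r)
step 2: rule r1; match: 0->15, 1->12, 2->9, 3->11, 4->14; deleted nodes 9, 12; deleted edges (12,9,l); (12,11,r); (15,12,l); (15,14,r); added nodes 17; added edges (15,11,l); (15,17,r); (17,14,l); (17,14,r); result: nodes: 3:c1, 6:c1, 8:app, 11:c1, 14:c1, 15:app, 16:app, 17:app edges: (8,3,l); (8,16,r); (15,11,l); (15,17,r); (16,6,l); (16,6,r); (17,14,l); (17,14,r)
final:
nodes: 3:c1, 6:c1, 8:app, 11:c1, 14:c1, 15:app, 16:app, 17:app
edges: (8,3,l); (8,16,r); (15,11,l); (15,17,r); (16,6,l); (16,6,r); (17,14,l); (17,14,r)


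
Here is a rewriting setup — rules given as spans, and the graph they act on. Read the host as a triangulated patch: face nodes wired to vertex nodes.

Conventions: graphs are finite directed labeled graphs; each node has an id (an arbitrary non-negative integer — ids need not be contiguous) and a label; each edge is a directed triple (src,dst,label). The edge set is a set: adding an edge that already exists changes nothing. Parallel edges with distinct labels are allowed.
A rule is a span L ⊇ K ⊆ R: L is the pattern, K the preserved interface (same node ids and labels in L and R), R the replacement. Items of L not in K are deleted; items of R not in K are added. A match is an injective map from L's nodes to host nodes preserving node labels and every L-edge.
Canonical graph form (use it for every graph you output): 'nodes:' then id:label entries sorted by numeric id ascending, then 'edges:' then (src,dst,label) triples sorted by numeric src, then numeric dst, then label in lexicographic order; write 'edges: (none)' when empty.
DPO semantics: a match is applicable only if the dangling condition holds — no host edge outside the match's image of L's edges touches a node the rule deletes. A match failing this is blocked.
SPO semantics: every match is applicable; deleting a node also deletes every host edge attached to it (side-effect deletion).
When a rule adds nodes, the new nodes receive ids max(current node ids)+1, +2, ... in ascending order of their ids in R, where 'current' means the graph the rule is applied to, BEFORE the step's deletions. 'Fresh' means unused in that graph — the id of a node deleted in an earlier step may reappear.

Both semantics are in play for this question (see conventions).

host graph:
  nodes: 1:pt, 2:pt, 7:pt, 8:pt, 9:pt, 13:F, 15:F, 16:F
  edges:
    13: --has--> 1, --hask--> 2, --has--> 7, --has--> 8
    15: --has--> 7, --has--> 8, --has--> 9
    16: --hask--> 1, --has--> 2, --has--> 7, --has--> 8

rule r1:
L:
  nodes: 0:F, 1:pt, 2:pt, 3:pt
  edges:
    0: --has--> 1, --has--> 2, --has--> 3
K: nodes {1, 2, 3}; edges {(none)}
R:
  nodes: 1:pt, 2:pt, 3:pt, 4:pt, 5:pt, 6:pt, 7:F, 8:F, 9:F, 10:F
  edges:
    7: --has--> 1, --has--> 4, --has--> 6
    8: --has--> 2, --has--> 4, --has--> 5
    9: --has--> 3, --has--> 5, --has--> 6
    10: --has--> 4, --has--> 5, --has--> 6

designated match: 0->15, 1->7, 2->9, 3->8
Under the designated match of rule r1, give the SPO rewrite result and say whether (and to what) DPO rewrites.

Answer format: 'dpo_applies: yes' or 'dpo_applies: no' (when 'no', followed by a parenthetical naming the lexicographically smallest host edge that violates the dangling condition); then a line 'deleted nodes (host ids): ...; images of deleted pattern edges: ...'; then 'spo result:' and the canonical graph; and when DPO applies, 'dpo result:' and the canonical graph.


dpo_applies: yes
deleted nodes (host ids): 15; images of deleted pattern edges: (15,7,has); (15,8,has); (15,9,has)
spo result:
nodes: 1:pt, 2:pt, 7:pt, 8:pt, 9:pt, 13:F, 16:F, 17:pt, 18:pt, 19:pt, 20:F, 21:F, 22:F, 23:F
edges: (13,1,has); (13,2,hask); (13,7,has); (13,8,has); (16,1,hask); (16,2,has); (16,7,has); (16,8,has); (20,7,has); (20,17,has); (20,19,has); (21,9,has); (21,17,has); (21,18,has); (22,8,has); (22,18,has); (22,19,has); (23,17,has); (23,18,has); (23,19,has)
dpo result:
nodes: 1:pt, 2:pt, 7:pt, 8:pt, 9:pt, 13:F, 16:F, 17:pt, 18:pt, 19:pt, 20:F, 21:F, 22:F, 23:F
edges: (13,1,has); (13,2,hask); (13,7,has); (13,8,has); (16,1,hask); (16,2,has); (16,7,has); (16,8,has); (20,7,has); (20,17,has); (20,19,has); (21,9,has); (21,17,has); (21,18,has); (22,8,has); (22,18,has); (22,19,has); (23,17,has); (23,18,has); (23,19,has)


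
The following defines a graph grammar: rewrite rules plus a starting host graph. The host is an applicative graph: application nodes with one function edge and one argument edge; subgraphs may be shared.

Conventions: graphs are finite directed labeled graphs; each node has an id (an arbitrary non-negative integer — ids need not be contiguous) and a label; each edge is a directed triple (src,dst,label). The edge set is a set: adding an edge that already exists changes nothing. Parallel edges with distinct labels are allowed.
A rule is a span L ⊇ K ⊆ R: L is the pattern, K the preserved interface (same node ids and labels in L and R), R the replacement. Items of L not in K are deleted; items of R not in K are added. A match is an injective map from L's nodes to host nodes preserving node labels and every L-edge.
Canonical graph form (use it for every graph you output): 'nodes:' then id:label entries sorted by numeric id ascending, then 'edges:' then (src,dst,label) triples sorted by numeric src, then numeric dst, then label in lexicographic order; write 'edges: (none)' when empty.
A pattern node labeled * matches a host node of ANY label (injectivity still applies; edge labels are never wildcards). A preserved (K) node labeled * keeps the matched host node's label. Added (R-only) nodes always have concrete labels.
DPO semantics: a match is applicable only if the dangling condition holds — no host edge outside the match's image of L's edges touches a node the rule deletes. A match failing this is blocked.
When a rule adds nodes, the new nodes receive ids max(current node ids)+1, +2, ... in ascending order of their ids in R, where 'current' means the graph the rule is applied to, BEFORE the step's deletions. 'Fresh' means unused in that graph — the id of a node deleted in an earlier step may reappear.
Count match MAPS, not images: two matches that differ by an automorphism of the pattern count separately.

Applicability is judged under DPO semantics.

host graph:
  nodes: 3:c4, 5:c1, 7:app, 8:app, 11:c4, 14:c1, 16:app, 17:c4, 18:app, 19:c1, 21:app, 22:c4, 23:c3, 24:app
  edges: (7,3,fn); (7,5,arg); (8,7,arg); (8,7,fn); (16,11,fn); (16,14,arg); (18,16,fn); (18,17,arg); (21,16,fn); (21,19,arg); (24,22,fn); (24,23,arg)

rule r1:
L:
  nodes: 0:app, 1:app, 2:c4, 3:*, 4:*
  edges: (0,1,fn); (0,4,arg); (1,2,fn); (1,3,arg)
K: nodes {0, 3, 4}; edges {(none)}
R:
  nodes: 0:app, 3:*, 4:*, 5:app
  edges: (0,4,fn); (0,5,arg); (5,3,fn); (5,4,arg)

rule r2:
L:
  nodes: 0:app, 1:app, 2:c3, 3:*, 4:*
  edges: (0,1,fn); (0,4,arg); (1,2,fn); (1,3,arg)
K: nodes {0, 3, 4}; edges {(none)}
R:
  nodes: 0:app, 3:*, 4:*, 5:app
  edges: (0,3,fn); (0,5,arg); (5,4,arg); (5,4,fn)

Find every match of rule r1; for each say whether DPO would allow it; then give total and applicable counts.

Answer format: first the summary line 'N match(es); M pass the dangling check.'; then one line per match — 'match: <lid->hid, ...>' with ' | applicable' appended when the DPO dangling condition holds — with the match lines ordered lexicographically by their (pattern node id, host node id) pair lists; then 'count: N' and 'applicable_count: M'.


2 match(es); 0 pass the dangling check.
match: 0->18, 1->16, 2->11, 3->14, 4->17
match: 0->21, 1->16, 2->11, 3->14, 4->19
count: 2
applicable_count: 0


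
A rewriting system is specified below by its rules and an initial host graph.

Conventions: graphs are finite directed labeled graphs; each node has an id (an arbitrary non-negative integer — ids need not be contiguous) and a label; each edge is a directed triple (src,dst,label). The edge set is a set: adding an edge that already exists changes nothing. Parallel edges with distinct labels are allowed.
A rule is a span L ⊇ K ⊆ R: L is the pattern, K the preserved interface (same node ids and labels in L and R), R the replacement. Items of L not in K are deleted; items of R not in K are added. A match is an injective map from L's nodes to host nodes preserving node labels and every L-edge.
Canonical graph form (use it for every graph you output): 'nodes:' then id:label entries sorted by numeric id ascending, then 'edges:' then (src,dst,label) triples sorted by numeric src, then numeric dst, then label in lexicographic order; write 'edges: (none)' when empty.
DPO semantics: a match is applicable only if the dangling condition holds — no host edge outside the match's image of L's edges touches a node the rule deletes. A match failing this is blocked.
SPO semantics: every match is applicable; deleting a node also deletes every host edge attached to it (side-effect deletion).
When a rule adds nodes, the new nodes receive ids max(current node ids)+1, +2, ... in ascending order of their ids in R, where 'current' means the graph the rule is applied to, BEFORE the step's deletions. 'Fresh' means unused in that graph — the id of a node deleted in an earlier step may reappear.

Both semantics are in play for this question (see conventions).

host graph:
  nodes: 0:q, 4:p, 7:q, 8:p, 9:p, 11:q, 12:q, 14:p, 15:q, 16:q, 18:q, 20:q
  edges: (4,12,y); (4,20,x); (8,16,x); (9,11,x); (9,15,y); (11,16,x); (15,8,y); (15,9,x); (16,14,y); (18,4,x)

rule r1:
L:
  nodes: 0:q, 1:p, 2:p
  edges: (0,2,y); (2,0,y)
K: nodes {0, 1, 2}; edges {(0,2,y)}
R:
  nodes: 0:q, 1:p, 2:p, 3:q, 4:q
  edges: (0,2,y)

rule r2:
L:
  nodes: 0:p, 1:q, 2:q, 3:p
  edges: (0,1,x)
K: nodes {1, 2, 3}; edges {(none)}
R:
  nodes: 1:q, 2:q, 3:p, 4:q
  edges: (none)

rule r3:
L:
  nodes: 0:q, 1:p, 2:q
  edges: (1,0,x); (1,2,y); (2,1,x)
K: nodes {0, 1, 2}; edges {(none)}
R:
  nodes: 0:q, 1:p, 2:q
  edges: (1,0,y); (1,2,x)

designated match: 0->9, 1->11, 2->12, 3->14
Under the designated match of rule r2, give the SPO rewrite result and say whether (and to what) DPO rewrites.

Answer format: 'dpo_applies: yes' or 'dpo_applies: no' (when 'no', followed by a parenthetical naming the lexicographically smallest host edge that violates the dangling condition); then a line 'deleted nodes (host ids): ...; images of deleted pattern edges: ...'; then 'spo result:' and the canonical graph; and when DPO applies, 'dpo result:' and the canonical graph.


dpo_applies: no
(the rule deletes node 9, which keeps host edge (9,15,y) outside the match image — the dangling condition fails, DPO blocks; SPO proceeds and side-deletes such edges)
deleted nodes (host ids): 9; images of deleted pattern edges: (9,11,x)
spo result:
nodes: 0:q, 4:p, 7:q, 8:p, 11:q, 12:q, 14:p, 15:q, 16:q, 18:q, 20:q, 21:q
edges: (4,12,y); (4,20,x); (8,16,x); (11,16,x); (15,8,y); (16,14,y); (18,4,x)
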